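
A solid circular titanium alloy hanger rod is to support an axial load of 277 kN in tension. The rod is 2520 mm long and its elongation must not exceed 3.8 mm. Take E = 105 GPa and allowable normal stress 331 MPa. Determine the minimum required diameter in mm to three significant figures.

47.2 mm

Required area A ≥ P/σ_allow = 277000/331 = 836.9 mm².
For a solid circular section, d ≥ √(4A/π) = 32.64 mm.
Elongation limit: A ≥ PL/(Eδ_allow) = 277000·2520/(105000·3.8) = 1749 mm² ⇒ d ≥ 47.2 mm.
The elongation limit governs.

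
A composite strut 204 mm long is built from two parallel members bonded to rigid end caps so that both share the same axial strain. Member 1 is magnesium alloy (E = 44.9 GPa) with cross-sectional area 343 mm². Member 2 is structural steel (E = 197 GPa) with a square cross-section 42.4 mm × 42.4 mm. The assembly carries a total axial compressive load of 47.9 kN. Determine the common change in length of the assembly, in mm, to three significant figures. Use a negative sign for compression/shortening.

-0.0264 mm

A_2 = 1798 mm².
Equal strain + equilibrium ⇒ each member carries load in proportion to AE: A₁E₁ = 15400000 N, A₂E₂ = 354200000 N, ΣAE = 369600000 N.
δ = PL/ΣAE = -47900·204/369600000 = -0.02644 mm.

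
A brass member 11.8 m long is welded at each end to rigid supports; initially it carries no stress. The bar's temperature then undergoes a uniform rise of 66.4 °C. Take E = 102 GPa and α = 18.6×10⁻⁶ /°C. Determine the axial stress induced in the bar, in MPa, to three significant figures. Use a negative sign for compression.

Free thermal expansion αLΔT = 18.6e-6 · 11800 · 66.4 = 14.57 mm.
The walls impose strain ε = −(14.57)/11800 = -1.2350e-03; σ = Eε = 102000 · -1.2350e-03 = -126 MPa.

-126 MPa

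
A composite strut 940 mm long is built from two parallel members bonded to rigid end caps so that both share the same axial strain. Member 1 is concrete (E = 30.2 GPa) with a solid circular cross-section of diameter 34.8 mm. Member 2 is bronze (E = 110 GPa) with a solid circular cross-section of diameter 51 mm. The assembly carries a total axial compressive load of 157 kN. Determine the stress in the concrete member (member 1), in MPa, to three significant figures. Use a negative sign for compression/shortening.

A_1 = 951.1 mm².
A_2 = 2043 mm².
Equal strain + equilibrium ⇒ each member carries load in proportion to AE: A₁E₁ = 28720000 N, A₂E₂ = 224700000 N, ΣAE = 253400000 N.
σ₁ = P·E₁/ΣAE = -157000·30200/253400000 = -18.71 MPa.

-18.7 MPa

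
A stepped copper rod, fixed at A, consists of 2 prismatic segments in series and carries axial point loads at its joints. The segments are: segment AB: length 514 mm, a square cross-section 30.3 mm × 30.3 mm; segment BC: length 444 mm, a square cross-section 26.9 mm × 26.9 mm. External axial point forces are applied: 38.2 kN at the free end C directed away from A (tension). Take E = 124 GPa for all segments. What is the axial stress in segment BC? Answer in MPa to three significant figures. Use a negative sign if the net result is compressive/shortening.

52.8 MPa

Internal axial forces (sectioning from the free end, tension +): N_BC = 38.2 kN, N_AB = 38.2 kN.
A_BC = 723.6 mm².
σ_BC = N_BC/A_BC = 38200/723.6 = 52.79 MPa.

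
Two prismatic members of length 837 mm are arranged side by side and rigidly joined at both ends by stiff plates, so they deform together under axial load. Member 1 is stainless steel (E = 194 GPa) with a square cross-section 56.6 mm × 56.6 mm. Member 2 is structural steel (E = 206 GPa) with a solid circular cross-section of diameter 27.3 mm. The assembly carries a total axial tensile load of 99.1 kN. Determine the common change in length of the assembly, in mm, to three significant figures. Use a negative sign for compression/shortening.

A_1 = 3204 mm².
A_2 = 585.3 mm².
Equal strain + equilibrium ⇒ each member carries load in proportion to AE: A₁E₁ = 621500000 N, A₂E₂ = 120600000 N, ΣAE = 742100000 N.
δ = PL/ΣAE = 99100·837/742100000 = 0.1118 mm.

0.112 mm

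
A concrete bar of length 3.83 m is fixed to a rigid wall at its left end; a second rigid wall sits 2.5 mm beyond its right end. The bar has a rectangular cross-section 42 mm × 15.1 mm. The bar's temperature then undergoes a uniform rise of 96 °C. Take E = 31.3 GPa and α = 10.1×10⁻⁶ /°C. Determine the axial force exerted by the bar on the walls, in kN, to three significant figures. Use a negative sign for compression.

Free thermal expansion αLΔT = 10.1e-6 · 3830 · 96 = 3.714 mm.
The walls engage after the gap closes; constrained expansion = 3.714 − 2.5 = 1.214 mm.
The walls impose strain ε = −(1.214)/3830 = -3.1686e-04; σ = Eε = 31300 · -3.1686e-04 = -9.918 MPa.
Wall reaction R = σ·A = -9.918·634.2 = -6290 N = -6.29 kN.

-6.29 kN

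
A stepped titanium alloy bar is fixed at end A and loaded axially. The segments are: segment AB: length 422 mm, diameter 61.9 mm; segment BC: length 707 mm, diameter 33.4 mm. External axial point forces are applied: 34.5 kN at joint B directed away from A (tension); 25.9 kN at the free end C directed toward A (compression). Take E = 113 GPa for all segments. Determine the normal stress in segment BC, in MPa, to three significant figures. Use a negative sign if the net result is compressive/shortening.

-29.6 MPa

Internal axial forces (sectioning from the free end, tension +): N_BC = -25.9 kN, N_AB = 8.6 kN.
A_BC = 876.2 mm².
σ_BC = N_BC/A_BC = -25900/876.2 = -29.56 MPa.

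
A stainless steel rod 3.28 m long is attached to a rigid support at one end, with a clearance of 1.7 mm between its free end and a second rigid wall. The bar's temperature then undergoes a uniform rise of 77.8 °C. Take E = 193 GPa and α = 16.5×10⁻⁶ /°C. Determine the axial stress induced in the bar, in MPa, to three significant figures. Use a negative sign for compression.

Free thermal expansion αLΔT = 16.5e-6 · 3280 · 77.8 = 4.211 mm.
The walls engage after the gap closes; constrained expansion = 4.211 − 1.7 = 2.511 mm.
The walls impose strain ε = −(2.511)/3280 = -7.6541e-04; σ = Eε = 193000 · -7.6541e-04 = -147.7 MPa.

-148 MPa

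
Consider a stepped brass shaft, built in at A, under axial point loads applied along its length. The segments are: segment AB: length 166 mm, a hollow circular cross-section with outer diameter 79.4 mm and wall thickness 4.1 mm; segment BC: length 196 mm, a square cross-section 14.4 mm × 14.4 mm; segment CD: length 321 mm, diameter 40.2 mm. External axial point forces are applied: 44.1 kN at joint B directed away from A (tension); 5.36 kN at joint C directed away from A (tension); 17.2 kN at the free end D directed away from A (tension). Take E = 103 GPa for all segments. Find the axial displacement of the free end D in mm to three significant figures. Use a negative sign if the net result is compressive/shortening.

0.360 mm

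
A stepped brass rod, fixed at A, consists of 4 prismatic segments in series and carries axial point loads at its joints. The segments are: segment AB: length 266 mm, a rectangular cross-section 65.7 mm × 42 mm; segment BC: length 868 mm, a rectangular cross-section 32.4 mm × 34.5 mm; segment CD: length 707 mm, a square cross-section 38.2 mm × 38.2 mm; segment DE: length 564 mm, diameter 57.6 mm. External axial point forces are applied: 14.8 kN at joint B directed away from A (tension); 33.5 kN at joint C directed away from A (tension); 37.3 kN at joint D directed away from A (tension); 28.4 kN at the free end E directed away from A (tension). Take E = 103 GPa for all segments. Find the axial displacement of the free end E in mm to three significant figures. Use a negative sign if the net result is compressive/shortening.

1.22 mm

Internal axial forces (sectioning from the free end, tension +): N_DE = 28.4 kN, N_CD = 65.7 kN, N_BC = 99.2 kN, N_AB = 114 kN.
A_AB = 2759 mm².
A_BC = 1118 mm².
A_CD = 1459 mm².
A_DE = 2606 mm².
δ_AB = 114000·266/(2759·103000) = 0.1067 mm
δ_BC = 99200·868/(1118·103000) = 0.7479 mm
δ_CD = 65700·707/(1459·103000) = 0.309 mm
δ_DE = 28400·564/(2606·103000) = 0.05968 mm
δ = Σδ_i = 1.223 mm.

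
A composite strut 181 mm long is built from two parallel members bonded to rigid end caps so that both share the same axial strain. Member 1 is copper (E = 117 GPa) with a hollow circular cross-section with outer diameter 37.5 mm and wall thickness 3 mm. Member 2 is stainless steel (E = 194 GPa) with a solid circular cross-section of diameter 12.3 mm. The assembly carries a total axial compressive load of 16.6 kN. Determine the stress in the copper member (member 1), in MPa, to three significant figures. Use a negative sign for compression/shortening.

A_1 = 325.2 mm².
A_2 = 118.8 mm².
Equal strain + equilibrium ⇒ each member carries load in proportion to AE: A₁E₁ = 38040000 N, A₂E₂ = 23050000 N, ΣAE = 61090000 N.
σ₁ = P·E₁/ΣAE = -16600·117000/61090000 = -31.79 MPa.

-31.8 MPa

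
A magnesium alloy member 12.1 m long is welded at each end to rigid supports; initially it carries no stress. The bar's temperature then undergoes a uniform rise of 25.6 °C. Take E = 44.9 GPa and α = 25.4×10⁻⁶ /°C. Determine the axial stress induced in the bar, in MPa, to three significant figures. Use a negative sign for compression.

Free thermal expansion αLΔT = 25.4e-6 · 12100 · 25.6 = 7.868 mm.
The walls impose strain ε = −(7.868)/12100 = -6.5024e-04; σ = Eε = 44900 · -6.5024e-04 = -29.2 MPa.

-29.2 MPa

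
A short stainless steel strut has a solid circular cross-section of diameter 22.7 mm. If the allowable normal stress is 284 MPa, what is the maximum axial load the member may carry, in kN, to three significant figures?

115 kN

A = 404.7 mm².
P_max = σ_allow · A = 284 · 404.7 = 114900 N = 114.9 kN.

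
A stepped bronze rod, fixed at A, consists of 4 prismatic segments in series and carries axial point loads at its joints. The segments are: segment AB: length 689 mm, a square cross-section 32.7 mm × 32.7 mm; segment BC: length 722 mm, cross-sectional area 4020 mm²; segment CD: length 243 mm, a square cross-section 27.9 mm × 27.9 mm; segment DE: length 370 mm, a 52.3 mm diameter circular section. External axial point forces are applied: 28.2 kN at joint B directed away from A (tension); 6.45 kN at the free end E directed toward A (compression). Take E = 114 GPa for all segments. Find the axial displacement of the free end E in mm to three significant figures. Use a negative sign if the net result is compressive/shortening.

Internal axial forces (sectioning from the free end, tension +): N_DE = -6.45 kN, N_CD = -6.45 kN, N_BC = -6.45 kN, N_AB = 21.75 kN.
A_AB = 1069 mm².
A_CD = 778.4 mm².
A_DE = 2148 mm².
δ_AB = 21750·689/(1069·114000) = 0.1229 mm
δ_BC = -6450·722/(4020·114000) = -0.01016 mm
δ_CD = -6450·243/(778.4·114000) = -0.01766 mm
δ_DE = -6450·370/(2148·114000) = -0.009745 mm
δ = Σδ_i = 0.08537 mm.

0.0854 mm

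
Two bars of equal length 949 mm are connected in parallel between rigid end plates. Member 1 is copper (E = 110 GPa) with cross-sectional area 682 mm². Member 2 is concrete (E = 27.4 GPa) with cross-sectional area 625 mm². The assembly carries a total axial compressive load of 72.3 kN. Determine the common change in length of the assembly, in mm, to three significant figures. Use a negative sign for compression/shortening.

-0.745 mm

Equal strain + equilibrium ⇒ each member carries load in proportion to AE: A₁E₁ = 75020000 N, A₂E₂ = 17120000 N, ΣAE = 92140000 N.
δ = PL/ΣAE = -72300·949/92140000 = -0.7446 mm.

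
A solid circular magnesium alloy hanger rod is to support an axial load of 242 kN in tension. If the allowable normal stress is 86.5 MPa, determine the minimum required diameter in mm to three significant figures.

59.7 mm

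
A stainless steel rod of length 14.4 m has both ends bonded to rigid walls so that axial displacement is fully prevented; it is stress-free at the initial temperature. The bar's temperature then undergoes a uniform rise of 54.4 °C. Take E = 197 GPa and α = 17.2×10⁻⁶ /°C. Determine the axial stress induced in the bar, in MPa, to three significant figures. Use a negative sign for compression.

-184 MPa

Free thermal expansion αLΔT = 17.2e-6 · 14400 · 54.4 = 13.47 mm.
The walls impose strain ε = −(13.47)/14400 = -9.3568e-04; σ = Eε = 197000 · -9.3568e-04 = -184.3 MPa.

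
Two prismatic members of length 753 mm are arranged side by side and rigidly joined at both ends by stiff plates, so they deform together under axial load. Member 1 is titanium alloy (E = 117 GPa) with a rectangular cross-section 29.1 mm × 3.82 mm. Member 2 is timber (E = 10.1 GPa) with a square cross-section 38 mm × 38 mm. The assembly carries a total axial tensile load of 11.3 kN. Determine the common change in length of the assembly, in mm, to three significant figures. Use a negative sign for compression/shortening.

A_1 = 111.2 mm².
A_2 = 1444 mm².
Equal strain + equilibrium ⇒ each member carries load in proportion to AE: A₁E₁ = 13010000 N, A₂E₂ = 14580000 N, ΣAE = 27590000 N.
δ = PL/ΣAE = 11300·753/27590000 = 0.3084 mm.

0.308 mm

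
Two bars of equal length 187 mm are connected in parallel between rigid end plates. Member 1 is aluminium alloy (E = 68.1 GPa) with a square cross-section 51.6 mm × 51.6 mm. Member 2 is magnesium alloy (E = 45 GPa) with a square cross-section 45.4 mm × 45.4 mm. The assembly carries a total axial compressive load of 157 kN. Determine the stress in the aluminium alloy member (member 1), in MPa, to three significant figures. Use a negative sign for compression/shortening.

-39.0 MPa

A_1 = 2663 mm².
A_2 = 2061 mm².
Equal strain + equilibrium ⇒ each member carries load in proportion to AE: A₁E₁ = 181300000 N, A₂E₂ = 92750000 N, ΣAE = 274100000 N.
σ₁ = P·E₁/ΣAE = -157000·68100/274100000 = -39.01 MPa.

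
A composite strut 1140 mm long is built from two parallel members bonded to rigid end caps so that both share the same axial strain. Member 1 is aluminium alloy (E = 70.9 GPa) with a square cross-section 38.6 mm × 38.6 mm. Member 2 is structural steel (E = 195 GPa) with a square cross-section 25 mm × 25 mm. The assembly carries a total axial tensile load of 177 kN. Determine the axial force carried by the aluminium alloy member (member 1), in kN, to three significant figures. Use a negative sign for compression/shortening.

82.2 kN

A_1 = 1490 mm².
A_2 = 625 mm².
Equal strain + equilibrium ⇒ each member carries load in proportion to AE: A₁E₁ = 105600000 N, A₂E₂ = 121900000 N, ΣAE = 227500000 N.
F₁ = P·A₁E₁/ΣAE = 177000·105600000/227500000 = 82180 N.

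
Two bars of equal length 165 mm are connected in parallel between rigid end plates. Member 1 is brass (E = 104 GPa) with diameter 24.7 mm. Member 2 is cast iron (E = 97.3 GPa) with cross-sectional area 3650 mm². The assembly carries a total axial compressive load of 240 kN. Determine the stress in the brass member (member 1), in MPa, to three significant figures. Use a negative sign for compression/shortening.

A_1 = 479.2 mm².
Equal strain + equilibrium ⇒ each member carries load in proportion to AE: A₁E₁ = 49830000 N, A₂E₂ = 355100000 N, ΣAE = 405000000 N.
σ₁ = P·E₁/ΣAE = -240000·104000/405000000 = -61.63 MPa.

-61.6 MPa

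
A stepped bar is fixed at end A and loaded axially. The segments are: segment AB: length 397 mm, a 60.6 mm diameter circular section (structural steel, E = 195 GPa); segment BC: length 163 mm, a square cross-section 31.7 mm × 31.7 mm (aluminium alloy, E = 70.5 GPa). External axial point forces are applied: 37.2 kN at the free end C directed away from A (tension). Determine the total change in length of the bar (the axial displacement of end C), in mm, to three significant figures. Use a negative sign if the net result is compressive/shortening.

0.112 mm

Internal axial forces (sectioning from the free end, tension +): N_BC = 37.2 kN, N_AB = 37.2 kN.
A_AB = 2884 mm².
A_BC = 1005 mm².
δ_AB = 37200·397/(2884·195000) = 0.02626 mm
δ_BC = 37200·163/(1005·70500) = 0.08559 mm
δ = Σδ_i = 0.1118 mm.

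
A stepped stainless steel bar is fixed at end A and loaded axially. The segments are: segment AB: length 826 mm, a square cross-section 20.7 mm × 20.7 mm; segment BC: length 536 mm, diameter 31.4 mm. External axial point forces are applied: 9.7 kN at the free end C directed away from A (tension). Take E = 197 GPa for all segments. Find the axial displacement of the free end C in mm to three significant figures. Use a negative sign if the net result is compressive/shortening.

Internal axial forces (sectioning from the free end, tension +): N_BC = 9.7 kN, N_AB = 9.7 kN.
A_AB = 428.5 mm².
A_BC = 774.4 mm².
δ_AB = 9700·826/(428.5·197000) = 0.09492 mm
δ_BC = 9700·536/(774.4·197000) = 0.03408 mm
δ = Σδ_i = 0.129 mm.

0.129 mm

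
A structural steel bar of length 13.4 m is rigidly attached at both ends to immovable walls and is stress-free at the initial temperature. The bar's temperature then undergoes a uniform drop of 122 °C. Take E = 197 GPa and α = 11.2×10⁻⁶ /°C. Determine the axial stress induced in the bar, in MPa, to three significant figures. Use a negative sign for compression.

269 MPa

Free thermal expansion αLΔT = 11.2e-6 · 13400 · -122 = -18.31 mm.
The walls impose strain ε = −(-18.31)/13400 = 1.3664e-03; σ = Eε = 197000 · 1.3664e-03 = 269.2 MPa.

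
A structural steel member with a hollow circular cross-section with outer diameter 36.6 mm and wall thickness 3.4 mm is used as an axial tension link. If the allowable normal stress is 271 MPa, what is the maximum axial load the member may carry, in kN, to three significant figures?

96.1 kN

A = 354.6 mm².
P_max = σ_allow · A = 271 · 354.6 = 96100 N = 96.1 kN.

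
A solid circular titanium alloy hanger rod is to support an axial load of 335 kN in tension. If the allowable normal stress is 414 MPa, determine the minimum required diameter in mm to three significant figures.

Required area A ≥ P/σ_allow = 335000/414 = 809.2 mm².
For a solid circular section, d ≥ √(4A/π) = 32.1 mm.

32.1 mm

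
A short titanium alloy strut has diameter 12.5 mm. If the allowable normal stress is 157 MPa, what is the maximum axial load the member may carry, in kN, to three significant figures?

19.3 kN

A = 122.7 mm².
P_max = σ_allow · A = 157 · 122.7 = 19270 N = 19.27 kN.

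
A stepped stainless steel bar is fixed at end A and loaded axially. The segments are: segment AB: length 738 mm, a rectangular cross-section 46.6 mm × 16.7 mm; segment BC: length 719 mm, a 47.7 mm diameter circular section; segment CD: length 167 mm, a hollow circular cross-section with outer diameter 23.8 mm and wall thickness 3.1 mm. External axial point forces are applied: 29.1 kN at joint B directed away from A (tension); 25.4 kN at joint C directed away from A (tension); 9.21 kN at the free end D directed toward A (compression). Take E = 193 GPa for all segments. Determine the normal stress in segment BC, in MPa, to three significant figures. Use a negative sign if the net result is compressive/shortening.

9.06 MPa

Internal axial forces (sectioning from the free end, tension +): N_CD = -9.21 kN, N_BC = 16.19 kN, N_AB = 45.29 kN.
A_BC = 1787 mm².
σ_BC = N_BC/A_BC = 16190/1787 = 9.06 MPa.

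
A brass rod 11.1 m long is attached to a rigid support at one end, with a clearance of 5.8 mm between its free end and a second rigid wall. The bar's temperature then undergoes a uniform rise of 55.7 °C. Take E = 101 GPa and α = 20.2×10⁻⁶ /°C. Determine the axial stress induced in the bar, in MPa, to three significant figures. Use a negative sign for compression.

Free thermal expansion αLΔT = 20.2e-6 · 11100 · 55.7 = 12.49 mm.
The walls engage after the gap closes; constrained expansion = 12.49 − 5.8 = 6.689 mm.
The walls impose strain ε = −(6.689)/11100 = -6.0262e-04; σ = Eε = 101000 · -6.0262e-04 = -60.86 MPa.

-60.9 MPa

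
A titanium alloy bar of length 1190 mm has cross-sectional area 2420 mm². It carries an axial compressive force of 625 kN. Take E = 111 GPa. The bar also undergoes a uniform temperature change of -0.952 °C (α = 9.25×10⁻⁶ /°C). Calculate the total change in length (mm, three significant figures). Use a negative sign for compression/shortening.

δ_mech = NL/(AE) = -625000·1190/(2420·111000) = -2.769 mm.
δ_thermal = αLΔT = 9.25e-6·1190·-0.952 = -0.01048 mm.
δ = δ_mech + δ_thermal = -2.779 mm.

-2.78 mm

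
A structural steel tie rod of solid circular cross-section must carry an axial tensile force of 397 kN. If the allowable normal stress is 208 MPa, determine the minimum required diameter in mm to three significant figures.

49.3 mm

Required area A ≥ P/σ_allow = 397000/208 = 1909 mm².
For a solid circular section, d ≥ √(4A/π) = 49.3 mm.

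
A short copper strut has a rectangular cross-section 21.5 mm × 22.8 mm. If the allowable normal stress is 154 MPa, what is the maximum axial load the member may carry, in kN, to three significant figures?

75.5 kN

A = 490.2 mm².
P_max = σ_allow · A = 154 · 490.2 = 75490 N = 75.49 kN.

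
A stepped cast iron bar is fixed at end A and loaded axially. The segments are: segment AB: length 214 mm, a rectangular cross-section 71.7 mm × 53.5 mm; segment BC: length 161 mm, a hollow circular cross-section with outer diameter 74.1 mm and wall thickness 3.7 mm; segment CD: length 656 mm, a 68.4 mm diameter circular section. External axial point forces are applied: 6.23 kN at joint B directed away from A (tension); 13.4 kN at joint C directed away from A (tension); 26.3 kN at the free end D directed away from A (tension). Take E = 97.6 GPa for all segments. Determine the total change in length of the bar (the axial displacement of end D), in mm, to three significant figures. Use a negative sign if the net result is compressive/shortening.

0.154 mm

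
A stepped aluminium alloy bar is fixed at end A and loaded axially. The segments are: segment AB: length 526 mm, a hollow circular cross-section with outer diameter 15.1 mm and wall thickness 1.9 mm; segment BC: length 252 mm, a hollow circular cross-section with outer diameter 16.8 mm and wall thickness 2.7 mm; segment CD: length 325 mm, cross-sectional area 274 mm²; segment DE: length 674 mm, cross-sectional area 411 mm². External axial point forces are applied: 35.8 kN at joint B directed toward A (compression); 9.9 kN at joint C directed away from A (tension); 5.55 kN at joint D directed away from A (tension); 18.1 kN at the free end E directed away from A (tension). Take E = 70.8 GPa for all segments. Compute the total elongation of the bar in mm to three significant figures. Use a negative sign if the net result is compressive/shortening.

1.60 mm

Internal axial forces (sectioning from the free end, tension +): N_DE = 18.1 kN, N_CD = 23.65 kN, N_BC = 33.55 kN, N_AB = -2.25 kN.
A_AB = 78.79 mm².
A_BC = 119.6 mm².
δ_AB = -2250·526/(78.79·70800) = -0.2122 mm
δ_BC = 33550·252/(119.6·70800) = 0.9985 mm
δ_CD = 23650·325/(274·70800) = 0.3962 mm
δ_DE = 18100·674/(411·70800) = 0.4192 mm
δ = Σδ_i = 1.602 mm.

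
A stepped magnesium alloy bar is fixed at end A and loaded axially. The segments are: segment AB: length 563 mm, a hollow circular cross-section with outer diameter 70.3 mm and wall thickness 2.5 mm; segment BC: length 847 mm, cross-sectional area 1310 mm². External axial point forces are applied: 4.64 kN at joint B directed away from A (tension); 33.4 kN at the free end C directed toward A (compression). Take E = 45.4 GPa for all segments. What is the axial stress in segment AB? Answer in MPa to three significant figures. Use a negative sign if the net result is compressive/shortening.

-54.0 MPa

Internal axial forces (sectioning from the free end, tension +): N_BC = -33.4 kN, N_AB = -28.76 kN.
A_AB = 532.5 mm².
σ_AB = N_AB/A_AB = -28760/532.5 = -54.01 MPa.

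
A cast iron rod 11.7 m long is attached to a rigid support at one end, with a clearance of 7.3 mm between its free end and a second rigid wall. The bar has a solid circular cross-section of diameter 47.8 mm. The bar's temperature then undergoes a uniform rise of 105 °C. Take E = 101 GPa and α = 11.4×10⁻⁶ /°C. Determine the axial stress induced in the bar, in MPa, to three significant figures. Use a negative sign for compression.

-57.9 MPa

Free thermal expansion αLΔT = 11.4e-6 · 11700 · 105 = 14 mm.
The walls engage after the gap closes; constrained expansion = 14 − 7.3 = 6.705 mm.
The walls impose strain ε = −(6.705)/11700 = -5.7307e-04; σ = Eε = 101000 · -5.7307e-04 = -57.88 MPa.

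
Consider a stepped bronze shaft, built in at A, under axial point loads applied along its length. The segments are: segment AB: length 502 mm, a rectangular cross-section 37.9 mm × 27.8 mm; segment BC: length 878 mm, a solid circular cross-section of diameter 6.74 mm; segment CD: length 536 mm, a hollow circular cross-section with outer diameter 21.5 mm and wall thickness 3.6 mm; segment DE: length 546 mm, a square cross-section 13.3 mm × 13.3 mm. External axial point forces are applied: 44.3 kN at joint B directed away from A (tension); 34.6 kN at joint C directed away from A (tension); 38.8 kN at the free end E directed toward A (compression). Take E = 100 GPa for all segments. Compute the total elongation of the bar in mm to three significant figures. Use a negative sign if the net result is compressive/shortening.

-3.07 mm

Internal axial forces (sectioning from the free end, tension +): N_DE = -38.8 kN, N_CD = -38.8 kN, N_BC = -4.2 kN, N_AB = 40.1 kN.
A_AB = 1054 mm².
A_BC = 35.68 mm².
A_CD = 202.4 mm².
A_DE = 176.9 mm².
δ_AB = 40100·502/(1054·100000) = 0.1911 mm
δ_BC = -4200·878/(35.68·100000) = -1.034 mm
δ_CD = -38800·536/(202.4·100000) = -1.027 mm
δ_DE = -38800·546/(176.9·100000) = -1.198 mm
δ = Σδ_i = -3.067 mm.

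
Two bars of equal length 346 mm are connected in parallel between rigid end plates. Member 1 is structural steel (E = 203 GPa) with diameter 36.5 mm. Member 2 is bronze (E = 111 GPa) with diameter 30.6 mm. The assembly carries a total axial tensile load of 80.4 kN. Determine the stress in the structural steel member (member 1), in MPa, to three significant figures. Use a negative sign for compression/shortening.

A_1 = 1046 mm².
A_2 = 735.4 mm².
Equal strain + equilibrium ⇒ each member carries load in proportion to AE: A₁E₁ = 212400000 N, A₂E₂ = 81630000 N, ΣAE = 294000000 N.
σ₁ = P·E₁/ΣAE = 80400·203000/294000000 = 55.51 MPa.

55.5 MPa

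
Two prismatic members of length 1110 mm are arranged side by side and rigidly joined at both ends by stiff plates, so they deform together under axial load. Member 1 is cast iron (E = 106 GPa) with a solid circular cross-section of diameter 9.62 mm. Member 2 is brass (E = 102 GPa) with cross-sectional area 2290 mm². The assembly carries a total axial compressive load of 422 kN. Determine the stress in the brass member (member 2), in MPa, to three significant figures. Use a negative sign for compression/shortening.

A_1 = 72.68 mm².
Equal strain + equilibrium ⇒ each member carries load in proportion to AE: A₁E₁ = 7705000 N, A₂E₂ = 233600000 N, ΣAE = 241300000 N.
σ₂ = P·E₂/ΣAE = -422000·102000/241300000 = -178.4 MPa.

-178 MPa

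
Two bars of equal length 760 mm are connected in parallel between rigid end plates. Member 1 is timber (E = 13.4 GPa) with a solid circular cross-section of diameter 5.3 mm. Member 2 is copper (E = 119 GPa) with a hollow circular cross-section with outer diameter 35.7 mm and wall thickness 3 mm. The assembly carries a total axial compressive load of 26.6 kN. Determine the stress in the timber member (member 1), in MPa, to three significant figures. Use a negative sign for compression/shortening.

-9.64 MPa

A_1 = 22.06 mm².
A_2 = 308.2 mm².
Equal strain + equilibrium ⇒ each member carries load in proportion to AE: A₁E₁ = 295600 N, A₂E₂ = 36670000 N, ΣAE = 36970000 N.
σ₁ = P·E₁/ΣAE = -26600·13400/36970000 = -9.641 MPa.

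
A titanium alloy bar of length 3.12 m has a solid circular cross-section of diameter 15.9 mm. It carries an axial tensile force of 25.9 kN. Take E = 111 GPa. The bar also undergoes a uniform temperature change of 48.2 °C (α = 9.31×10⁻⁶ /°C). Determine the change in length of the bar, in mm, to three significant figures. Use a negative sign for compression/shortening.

A = 198.6 mm².
δ_mech = NL/(AE) = 25900·3120/(198.6·111000) = 3.666 mm.
δ_thermal = αLΔT = 9.31e-6·3120·48.2 = 1.4 mm.
δ = δ_mech + δ_thermal = 5.067 mm.

5.07 mm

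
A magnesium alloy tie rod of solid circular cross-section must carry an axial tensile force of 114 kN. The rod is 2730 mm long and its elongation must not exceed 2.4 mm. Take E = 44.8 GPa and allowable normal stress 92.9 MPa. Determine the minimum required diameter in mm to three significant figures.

Required area A ≥ P/σ_allow = 114000/92.9 = 1227 mm².
For a solid circular section, d ≥ √(4A/π) = 39.53 mm.
Elongation limit: A ≥ PL/(Eδ_allow) = 114000·2730/(44800·2.4) = 2895 mm² ⇒ d ≥ 60.71 mm.
The elongation limit governs.

60.7 mm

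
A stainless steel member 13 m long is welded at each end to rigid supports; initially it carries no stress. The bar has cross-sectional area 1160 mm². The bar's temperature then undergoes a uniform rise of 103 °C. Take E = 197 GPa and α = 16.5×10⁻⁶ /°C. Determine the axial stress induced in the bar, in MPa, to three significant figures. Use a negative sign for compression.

Free thermal expansion αLΔT = 16.5e-6 · 13000 · 103 = 22.09 mm.
The walls impose strain ε = −(22.09)/13000 = -1.6995e-03; σ = Eε = 197000 · -1.6995e-03 = -334.8 MPa.

-335 MPa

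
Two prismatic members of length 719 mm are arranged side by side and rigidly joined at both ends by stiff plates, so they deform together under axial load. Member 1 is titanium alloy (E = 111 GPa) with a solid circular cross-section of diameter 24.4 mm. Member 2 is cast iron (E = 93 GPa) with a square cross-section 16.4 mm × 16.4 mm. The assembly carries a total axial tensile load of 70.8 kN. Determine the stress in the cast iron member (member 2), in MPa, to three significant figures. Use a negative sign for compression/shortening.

A_1 = 467.6 mm².
A_2 = 269 mm².
Equal strain + equilibrium ⇒ each member carries load in proportion to AE: A₁E₁ = 51900000 N, A₂E₂ = 25010000 N, ΣAE = 76920000 N.
σ₂ = P·E₂/ΣAE = 70800·93000/76920000 = 85.6 MPa.

85.6 MPa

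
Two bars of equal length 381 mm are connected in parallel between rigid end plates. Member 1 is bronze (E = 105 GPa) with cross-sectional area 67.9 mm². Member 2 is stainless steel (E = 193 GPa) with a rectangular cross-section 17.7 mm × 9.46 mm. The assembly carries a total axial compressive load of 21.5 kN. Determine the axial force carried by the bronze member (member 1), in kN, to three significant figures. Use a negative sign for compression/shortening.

A_2 = 167.4 mm².
Equal strain + equilibrium ⇒ each member carries load in proportion to AE: A₁E₁ = 7130000 N, A₂E₂ = 32320000 N, ΣAE = 39450000 N.
F₁ = P·A₁E₁/ΣAE = -21500·7130000/39450000 = -3886 N.

-3.89 kN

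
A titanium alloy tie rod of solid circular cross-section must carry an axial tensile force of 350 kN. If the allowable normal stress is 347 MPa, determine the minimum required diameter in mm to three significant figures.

35.8 mm

Required area A ≥ P/σ_allow = 350000/347 = 1009 mm².
For a solid circular section, d ≥ √(4A/π) = 35.84 mm.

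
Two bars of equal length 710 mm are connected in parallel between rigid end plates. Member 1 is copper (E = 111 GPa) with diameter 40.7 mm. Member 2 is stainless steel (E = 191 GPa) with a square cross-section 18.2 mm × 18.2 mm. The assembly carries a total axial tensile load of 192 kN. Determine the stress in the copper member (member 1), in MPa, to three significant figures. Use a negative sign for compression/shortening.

103 MPa

A_1 = 1301 mm².
A_2 = 331.2 mm².
Equal strain + equilibrium ⇒ each member carries load in proportion to AE: A₁E₁ = 144400000 N, A₂E₂ = 63270000 N, ΣAE = 207700000 N.
σ₁ = P·E₁/ΣAE = 192000·111000/207700000 = 102.6 MPa.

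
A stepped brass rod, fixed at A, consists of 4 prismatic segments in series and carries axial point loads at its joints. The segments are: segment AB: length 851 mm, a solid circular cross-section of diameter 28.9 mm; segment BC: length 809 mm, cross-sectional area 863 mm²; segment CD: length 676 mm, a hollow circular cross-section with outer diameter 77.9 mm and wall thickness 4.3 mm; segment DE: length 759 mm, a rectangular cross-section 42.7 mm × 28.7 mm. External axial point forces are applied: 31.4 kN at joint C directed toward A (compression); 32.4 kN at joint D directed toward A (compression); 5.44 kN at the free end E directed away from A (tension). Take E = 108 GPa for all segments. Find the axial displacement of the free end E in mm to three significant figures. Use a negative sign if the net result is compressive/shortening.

Internal axial forces (sectioning from the free end, tension +): N_DE = 5.44 kN, N_CD = -26.96 kN, N_BC = -58.36 kN, N_AB = -58.36 kN.
A_AB = 656 mm².
A_CD = 994.3 mm².
A_DE = 1225 mm².
δ_AB = -58360·851/(656·108000) = -0.701 mm
δ_BC = -58360·809/(863·108000) = -0.5066 mm
δ_CD = -26960·676/(994.3·108000) = -0.1697 mm
δ_DE = 5440·759/(1225·108000) = 0.0312 mm
δ = Σδ_i = -1.346 mm.

-1.35 mm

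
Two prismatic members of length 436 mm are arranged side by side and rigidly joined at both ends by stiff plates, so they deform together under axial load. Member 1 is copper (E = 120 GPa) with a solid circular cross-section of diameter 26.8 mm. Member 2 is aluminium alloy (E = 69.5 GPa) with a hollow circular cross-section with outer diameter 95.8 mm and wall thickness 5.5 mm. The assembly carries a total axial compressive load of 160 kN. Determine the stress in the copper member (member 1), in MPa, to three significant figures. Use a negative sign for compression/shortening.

A_1 = 564.1 mm².
A_2 = 1560 mm².
Equal strain + equilibrium ⇒ each member carries load in proportion to AE: A₁E₁ = 67690000 N, A₂E₂ = 108400000 N, ΣAE = 176100000 N.
σ₁ = P·E₁/ΣAE = -160000·120000/176100000 = -109 MPa.

-109 MPa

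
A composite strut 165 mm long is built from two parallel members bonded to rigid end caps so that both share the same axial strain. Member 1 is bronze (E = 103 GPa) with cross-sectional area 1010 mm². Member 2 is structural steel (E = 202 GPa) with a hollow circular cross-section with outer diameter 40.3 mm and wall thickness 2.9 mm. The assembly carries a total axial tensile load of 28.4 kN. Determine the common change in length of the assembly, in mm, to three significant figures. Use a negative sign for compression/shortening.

0.0271 mm

A_2 = 340.7 mm².
Equal strain + equilibrium ⇒ each member carries load in proportion to AE: A₁E₁ = 104000000 N, A₂E₂ = 68830000 N, ΣAE = 172900000 N.
δ = PL/ΣAE = 28400·165/172900000 = 0.02711 mm.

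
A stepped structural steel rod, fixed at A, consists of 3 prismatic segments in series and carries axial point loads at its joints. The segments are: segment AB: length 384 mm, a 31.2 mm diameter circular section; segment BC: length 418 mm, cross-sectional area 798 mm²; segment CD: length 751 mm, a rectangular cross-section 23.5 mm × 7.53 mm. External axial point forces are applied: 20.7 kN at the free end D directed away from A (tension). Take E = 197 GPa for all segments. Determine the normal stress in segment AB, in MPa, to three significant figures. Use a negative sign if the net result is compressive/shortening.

27.1 MPa

Internal axial forces (sectioning from the free end, tension +): N_CD = 20.7 kN, N_BC = 20.7 kN, N_AB = 20.7 kN.
A_AB = 764.5 mm².
σ_AB = N_AB/A_AB = 20700/764.5 = 27.08 MPa.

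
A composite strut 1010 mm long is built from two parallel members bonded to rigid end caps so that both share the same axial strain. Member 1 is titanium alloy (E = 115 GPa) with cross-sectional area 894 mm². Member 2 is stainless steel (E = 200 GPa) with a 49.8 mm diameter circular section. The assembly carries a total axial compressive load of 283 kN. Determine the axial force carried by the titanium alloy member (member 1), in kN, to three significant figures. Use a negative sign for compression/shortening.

A_2 = 1948 mm².
Equal strain + equilibrium ⇒ each member carries load in proportion to AE: A₁E₁ = 102800000 N, A₂E₂ = 389600000 N, ΣAE = 492400000 N.
F₁ = P·A₁E₁/ΣAE = -283000·102800000/492400000 = -59090 N.

-59.1 kN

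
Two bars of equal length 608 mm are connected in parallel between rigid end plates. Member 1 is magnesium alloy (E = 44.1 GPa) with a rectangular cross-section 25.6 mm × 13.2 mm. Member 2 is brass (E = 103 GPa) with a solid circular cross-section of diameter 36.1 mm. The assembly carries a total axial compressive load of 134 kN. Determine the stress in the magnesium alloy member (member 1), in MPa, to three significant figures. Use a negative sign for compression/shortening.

A_1 = 337.9 mm².
A_2 = 1024 mm².
Equal strain + equilibrium ⇒ each member carries load in proportion to AE: A₁E₁ = 14900000 N, A₂E₂ = 105400000 N, ΣAE = 120300000 N.
σ₁ = P·E₁/ΣAE = -134000·44100/120300000 = -49.11 MPa.

-49.1 MPa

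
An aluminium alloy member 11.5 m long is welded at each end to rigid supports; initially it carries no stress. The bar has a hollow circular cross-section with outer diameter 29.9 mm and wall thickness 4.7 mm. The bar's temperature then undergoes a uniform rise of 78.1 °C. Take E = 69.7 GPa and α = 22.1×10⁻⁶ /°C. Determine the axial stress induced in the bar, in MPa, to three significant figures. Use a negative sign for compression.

Free thermal expansion αLΔT = 22.1e-6 · 11500 · 78.1 = 19.85 mm.
The walls impose strain ε = −(19.85)/11500 = -1.7260e-03; σ = Eε = 69700 · -1.7260e-03 = -120.3 MPa.

-120 MPa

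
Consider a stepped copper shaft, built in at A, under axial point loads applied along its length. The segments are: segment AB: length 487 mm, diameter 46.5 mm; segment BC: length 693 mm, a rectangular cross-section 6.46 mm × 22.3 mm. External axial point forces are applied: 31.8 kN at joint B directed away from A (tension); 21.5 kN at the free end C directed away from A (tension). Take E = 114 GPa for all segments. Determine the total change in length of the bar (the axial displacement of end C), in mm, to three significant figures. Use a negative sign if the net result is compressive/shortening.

Internal axial forces (sectioning from the free end, tension +): N_BC = 21.5 kN, N_AB = 53.3 kN.
A_AB = 1698 mm².
A_BC = 144.1 mm².
δ_AB = 53300·487/(1698·114000) = 0.1341 mm
δ_BC = 21500·693/(144.1·114000) = 0.9073 mm
δ = Σδ_i = 1.041 mm.

1.04 mm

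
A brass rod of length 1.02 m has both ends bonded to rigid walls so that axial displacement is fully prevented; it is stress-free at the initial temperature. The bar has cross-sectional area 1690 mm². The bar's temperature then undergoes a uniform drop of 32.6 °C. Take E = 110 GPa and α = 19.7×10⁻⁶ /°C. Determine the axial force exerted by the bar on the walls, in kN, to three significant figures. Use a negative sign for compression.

119 kN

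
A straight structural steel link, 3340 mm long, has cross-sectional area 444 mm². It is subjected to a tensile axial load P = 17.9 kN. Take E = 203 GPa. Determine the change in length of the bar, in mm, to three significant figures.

0.663 mm

δ_mech = NL/(AE) = 17900·3340/(444·203000) = 0.6633 mm.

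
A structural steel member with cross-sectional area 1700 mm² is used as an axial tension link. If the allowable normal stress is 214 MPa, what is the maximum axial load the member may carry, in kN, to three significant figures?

364 kN

P_max = σ_allow · A = 214 · 1700 = 363800 N = 363.8 kN.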